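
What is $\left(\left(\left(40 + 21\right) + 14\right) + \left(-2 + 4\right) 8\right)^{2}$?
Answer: $8281$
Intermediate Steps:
$\left(\left(\left(40 + 21\right) + 14\right) + \left(-2 + 4\right) 8\right)^{2} = \left(\left(61 + 14\right) + 2 \cdot 8\right)^{2} = \left(75 + 16\right)^{2} = 91^{2} = 8281$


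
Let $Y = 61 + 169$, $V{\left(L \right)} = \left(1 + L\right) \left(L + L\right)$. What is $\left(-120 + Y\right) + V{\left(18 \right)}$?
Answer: $794$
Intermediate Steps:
$V{\left(L \right)} = 2 L \left(1 + L\right)$ ($V{\left(L \right)} = \left(1 + L\right) 2 L = 2 L \left(1 + L\right)$)
$Y = 230$
$\left(-120 + Y\right) + V{\left(18 \right)} = \left(-120 + 230\right) + 2 \cdot 18 \left(1 + 18\right) = 110 + 2 \cdot 18 \cdot 19 = 110 + 684 = 794$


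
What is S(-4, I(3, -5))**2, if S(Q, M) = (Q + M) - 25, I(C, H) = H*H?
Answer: 16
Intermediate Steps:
I(C, H) = H**2
S(Q, M) = -25 + M + Q (S(Q, M) = (M + Q) - 25 = -25 + M + Q)
S(-4, I(3, -5))**2 = (-25 + (-5)**2 - 4)**2 = (-25 + 25 - 4)**2 = (-4)**2 = 16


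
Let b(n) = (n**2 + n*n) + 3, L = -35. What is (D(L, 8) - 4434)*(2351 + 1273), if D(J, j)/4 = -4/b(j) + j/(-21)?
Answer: -14740574096/917 ≈ -1.6075e+7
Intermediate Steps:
b(n) = 3 + 2*n**2 (b(n) = (n**2 + n**2) + 3 = 2*n**2 + 3 = 3 + 2*n**2)
D(J, j) = -16/(3 + 2*j**2) - 4*j/21 (D(J, j) = 4*(-4/(3 + 2*j**2) + j/(-21)) = 4*(-4/(3 + 2*j**2) + j*(-1/21)) = 4*(-4/(3 + 2*j**2) - j/21) = -16/(3 + 2*j**2) - 4*j/21)
(D(L, 8) - 4434)*(2351 + 1273) = (4*(-84 - 3*8 - 2*8**3)/(21*(3 + 2*8**2)) - 4434)*(2351 + 1273) = (4*(-84 - 24 - 2*512)/(21*(3 + 2*64)) - 4434)*3624 = (4*(-84 - 24 - 1024)/(21*(3 + 128)) - 4434)*3624 = ((4/21)*(-1132)/131 - 4434)*3624 = ((4/21)*(1/131)*(-1132) - 4434)*3624 = (-4528/2751 - 4434)*3624 = -12202462/2751*3624 = -14740574096/917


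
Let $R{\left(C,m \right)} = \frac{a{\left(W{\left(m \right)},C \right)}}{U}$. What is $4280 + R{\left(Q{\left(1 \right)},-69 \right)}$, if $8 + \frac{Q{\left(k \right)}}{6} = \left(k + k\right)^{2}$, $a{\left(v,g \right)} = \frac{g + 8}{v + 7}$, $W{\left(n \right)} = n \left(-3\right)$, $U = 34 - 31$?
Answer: $\frac{1373872}{321} \approx 4280.0$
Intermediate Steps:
$U = 3$ ($U = 34 - 31 = 3$)
$W{\left(n \right)} = - 3 n$
$a{\left(v,g \right)} = \frac{8 + g}{7 + v}$
$Q{\left(k \right)} = -48 + 24 k^{2}$ ($Q{\left(k \right)} = -48 + 6 \left(k + k\right)^{2} = -48 + 6 \left(2 k\right)^{2} = -48 + 6 \cdot 4 k^{2} = -48 + 24 k^{2}$)
$R{\left(C,m \right)} = \frac{8 + C}{3 \left(7 - 3 m\right)}$ ($R{\left(C,m \right)} = \frac{\frac{1}{7 - 3 m} \left(8 + C\right)}{3} = \frac{8 + C}{7 - 3 m} \frac{1}{3} = \frac{8 + C}{3 \left(7 - 3 m\right)}$)
$4280 + R{\left(Q{\left(1 \right)},-69 \right)} = 4280 + \frac{-8 - \left(-48 + 24 \cdot 1^{2}\right)}{3 \left(-7 + 3 \left(-69\right)\right)} = 4280 + \frac{-8 - \left(-48 + 24 \cdot 1\right)}{3 \left(-7 - 207\right)} = 4280 + \frac{-8 - \left(-48 + 24\right)}{3 \left(-214\right)} = 4280 + \frac{1}{3} \left(- \frac{1}{214}\right) \left(-8 - -24\right) = 4280 + \frac{1}{3} \left(- \frac{1}{214}\right) \left(-8 + 24\right) = 4280 + \frac{1}{3} \left(- \frac{1}{214}\right) 16 = 4280 - \frac{8}{321} = \frac{1373872}{321}$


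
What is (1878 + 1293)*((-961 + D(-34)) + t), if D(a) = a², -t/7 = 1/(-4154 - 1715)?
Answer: 3629089002/5869 ≈ 6.1835e+5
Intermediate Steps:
t = 7/5869 (t = -7/(-4154 - 1715) = -7/(-5869) = -7*(-1/5869) = 7/5869 ≈ 0.0011927)
(1878 + 1293)*((-961 + D(-34)) + t) = (1878 + 1293)*((-961 + (-34)²) + 7/5869) = 3171*((-961 + 1156) + 7/5869) = 3171*(195 + 7/5869) = 3171*(1144462/5869) = 3629089002/5869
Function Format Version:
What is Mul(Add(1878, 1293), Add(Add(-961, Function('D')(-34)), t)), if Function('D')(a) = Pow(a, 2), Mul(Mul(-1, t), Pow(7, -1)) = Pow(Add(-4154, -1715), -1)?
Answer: Rational(3629089002, 5869) ≈ 6.1835e+5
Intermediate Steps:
t = Rational(7, 5869) (t = Mul(-7, Pow(Add(-4154, -1715), -1)) = Mul(-7, Pow(-5869, -1)) = Mul(-7, Rational(-1, 5869)) = Rational(7, 5869) ≈ 0.0011927)
Mul(Add(1878, 1293), Add(Add(-961, Function('D')(-34)), t)) = Mul(Add(1878, 1293), Add(Add(-961, Pow(-34, 2)), Rational(7, 5869))) = Mul(3171, Add(Add(-961, 1156), Rational(7, 5869))) = Mul(3171, Add(195, Rational(7, 5869))) = Mul(3171, Rational(1144462, 5869)) = Rational(3629089002, 5869)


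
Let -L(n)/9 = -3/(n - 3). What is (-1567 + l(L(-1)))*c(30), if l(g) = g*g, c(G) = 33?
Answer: -803319/16 ≈ -50207.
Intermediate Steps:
L(n) = 27/(-3 + n) (L(n) = -9*(-3)/(n - 3) = -9*(-3)/(-3 + n) = -(-27)/(-3 + n) = 27/(-3 + n))
l(g) = g**2
(-1567 + l(L(-1)))*c(30) = (-1567 + (27/(-3 - 1))**2)*33 = (-1567 + (27/(-4))**2)*33 = (-1567 + (27*(-1/4))**2)*33 = (-1567 + (-27/4)**2)*33 = (-1567 + 729/16)*33 = -24343/16*33 = -803319/16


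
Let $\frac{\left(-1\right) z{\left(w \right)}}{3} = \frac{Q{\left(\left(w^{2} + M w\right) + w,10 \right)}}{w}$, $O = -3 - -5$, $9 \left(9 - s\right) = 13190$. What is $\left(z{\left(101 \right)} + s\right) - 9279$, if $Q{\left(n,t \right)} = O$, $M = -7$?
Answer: $- \frac{9758674}{909} \approx -10736.0$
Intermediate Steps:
$s = - \frac{13109}{9}$ ($s = 9 - \frac{13190}{9} = - \frac{13109}{9} \approx -1456.6$)
$O = 2$ ($O = -3 + 5 = 2$)
$Q{\left(n,t \right)} = 2$
$z{\left(w \right)} = - \frac{6}{w}$ ($z{\left(w \right)} = - 3 \frac{2}{w} = - \frac{6}{w}$)
$\left(z{\left(101 \right)} + s\right) - 9279 = \left(- \frac{6}{101} - \frac{13109}{9}\right) - 9279 = - \frac{1324063}{909} - 9279 = - \frac{9758674}{909}$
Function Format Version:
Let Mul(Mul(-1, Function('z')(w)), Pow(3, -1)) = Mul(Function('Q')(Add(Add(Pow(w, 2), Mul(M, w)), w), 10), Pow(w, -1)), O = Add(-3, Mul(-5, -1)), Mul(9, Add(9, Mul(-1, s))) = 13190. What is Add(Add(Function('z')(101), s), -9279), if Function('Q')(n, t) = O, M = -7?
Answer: Rational(-9758674, 909) ≈ -10736.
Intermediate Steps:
s = Rational(-13109, 9) (s = Add(9, Mul(Rational(-1, 9), 13190)) = Add(9, Rational(-13190, 9)) = Rational(-13109, 9) ≈ -1456.6)
O = 2 (O = Add(-3, 5) = 2)
Function('Q')(n, t) = 2
Function('z')(w) = Mul(-6, Pow(w, -1)) (Function('z')(w) = Mul(-3, Mul(2, Pow(w, -1))) = Mul(-6, Pow(w, -1)))
Add(Add(Function('z')(101), s), -9279) = Add(Add(Mul(-6, Pow(101, -1)), Rational(-13109, 9)), -9279) = Add(Add(Mul(-6, Rational(1, 101)), Rational(-13109, 9)), -9279) = Add(Add(Rational(-6, 101), Rational(-13109, 9)), -9279) = Add(Rational(-1324063, 909), -9279) = Rational(-9758674, 909)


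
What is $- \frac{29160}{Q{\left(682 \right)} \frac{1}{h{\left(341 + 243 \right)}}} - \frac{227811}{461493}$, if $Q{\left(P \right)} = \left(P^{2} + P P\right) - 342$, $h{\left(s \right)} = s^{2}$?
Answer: $- \frac{764974796250841}{71524184943} \approx -10695.0$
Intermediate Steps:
$Q{\left(P \right)} = -342 + 2 P^{2}$ ($Q{\left(P \right)} = \left(P^{2} + P^{2}\right) - 342 = 2 P^{2} - 342 = -342 + 2 P^{2}$)
$- \frac{29160}{Q{\left(682 \right)} \frac{1}{h{\left(341 + 243 \right)}}} - \frac{227811}{461493} = - \frac{29160}{\left(-342 + 2 \cdot 682^{2}\right) \frac{1}{\left(341 + 243\right)^{2}}} - \frac{227811}{461493} = - \frac{29160}{\left(-342 + 2 \cdot 465124\right) \frac{1}{584^{2}}} - \frac{75937}{153831} = - \frac{29160}{\left(-342 + 930248\right) \frac{1}{341056}} - \frac{75937}{153831} = - \frac{29160}{929906 \cdot \frac{1}{341056}} - \frac{75937}{153831} = - \frac{29160}{\frac{464953}{170528}} - \frac{75937}{153831} = \left(-29160\right) \frac{170528}{464953} - \frac{75937}{153831} = - \frac{4972596480}{464953} - \frac{75937}{153831} = - \frac{764974796250841}{71524184943}$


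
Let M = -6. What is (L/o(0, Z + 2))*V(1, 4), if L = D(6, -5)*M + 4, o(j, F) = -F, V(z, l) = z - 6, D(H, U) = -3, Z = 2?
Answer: 55/2 ≈ 27.500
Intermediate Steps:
V(z, l) = -6 + z
L = 22 (L = -3*(-6) + 4 = 18 + 4 = 22)
(L/o(0, Z + 2))*V(1, 4) = (22/((-(2 + 2))))*(-6 + 1) = (22/((-1*4)))*(-5) = (22/(-4))*(-5) = (22*(-¼))*(-5) = -11/2*(-5) = 55/2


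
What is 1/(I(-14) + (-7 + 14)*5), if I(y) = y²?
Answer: 1/231 ≈ 0.0043290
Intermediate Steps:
1/(I(-14) + (-7 + 14)*5) = 1/((-14)² + (-7 + 14)*5) = 1/(196 + 7*5) = 1/(196 + 35) = 1/231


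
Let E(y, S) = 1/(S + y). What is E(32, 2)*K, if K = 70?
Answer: 35/17 ≈ 2.0588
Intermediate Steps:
E(32, 2)*K = 70/(2 + 32) = 70/34 = (1/34)*70 = 35/17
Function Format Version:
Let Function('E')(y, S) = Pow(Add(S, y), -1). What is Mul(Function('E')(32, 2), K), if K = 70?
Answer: Rational(35, 17) ≈ 2.0588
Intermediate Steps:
Mul(Function('E')(32, 2), K) = Mul(Pow(Add(2, 32), -1), 70) = Mul(Pow(34, -1), 70) = Mul(Rational(1, 34), 70) = Rational(35, 17)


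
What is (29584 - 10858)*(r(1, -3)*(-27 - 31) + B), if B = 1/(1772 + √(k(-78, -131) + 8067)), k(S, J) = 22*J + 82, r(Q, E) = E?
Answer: 10213956816780/3134717 - 18726*√5267/3134717 ≈ 3.2583e+6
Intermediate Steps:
k(S, J) = 82 + 22*J
B = 1/(1772 + √5267) (B = 1/(1772 + √((82 + 22*(-131)) + 8067)) = 1/(1772 + √((82 - 2882) + 8067)) = 1/(1772 + √(-2800 + 8067)) = 1/(1772 + √5267) ≈ 0.00054213)
(29584 - 10858)*(r(1, -3)*(-27 - 31) + B) = (29584 - 10858)*(-3*(-27 - 31) + (1772/3134717 - √5267/3134717)) = 18726*(-3*(-58) + (1772/3134717 - √5267/3134717)) = 18726*(174 + (1772/3134717 - √5267/3134717)) = 18726*(545442530/3134717 - √5267/3134717) = 10213956816780/3134717 - 18726*√5267/3134717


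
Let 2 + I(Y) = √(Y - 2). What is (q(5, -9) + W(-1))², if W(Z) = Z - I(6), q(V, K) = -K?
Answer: 64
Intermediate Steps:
I(Y) = -2 + √(-2 + Y) (I(Y) = -2 + √(Y - 2) = -2 + √(-2 + Y))
W(Z) = Z (W(Z) = Z - (-2 + √(-2 + 6)) = Z - (-2 + √4) = Z - (-2 + 2) = Z - 1*0 = Z + 0 = Z)
(q(5, -9) + W(-1))² = (-1*(-9) - 1)² = (9 - 1)² = 8² = 64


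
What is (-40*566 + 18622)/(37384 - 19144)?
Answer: -2009/9120 ≈ -0.22029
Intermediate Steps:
(-40*566 + 18622)/(37384 - 19144) = (-22640 + 18622)/18240 = -4018*1/18240 = -2009/9120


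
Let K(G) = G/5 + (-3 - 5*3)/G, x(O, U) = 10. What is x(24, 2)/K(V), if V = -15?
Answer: -50/9 ≈ -5.5556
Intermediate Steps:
K(G) = -18/G + G/5 (K(G) = G*(⅕) + (-3 - 15)/G = G/5 - 18/G = -18/G + G/5)
x(24, 2)/K(V) = 10/(-18/(-15) + (⅕)*(-15)) = 10/(-18*(-1/15) - 3) = 10/(6/5 - 3) = 10/(-9/5) = 10*(-5/9) = -50/9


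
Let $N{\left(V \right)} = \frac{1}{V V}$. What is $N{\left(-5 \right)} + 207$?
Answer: $\frac{5176}{25} \approx 207.04$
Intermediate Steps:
$N{\left(V \right)} = \frac{1}{V^{2}}$
$N{\left(-5 \right)} + 207 = \frac{1}{25} + 207 = \frac{5176}{25}$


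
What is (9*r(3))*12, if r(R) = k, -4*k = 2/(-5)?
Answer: 54/5 ≈ 10.800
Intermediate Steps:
k = 1/10 (k = -1/(2*(-5)) = -(-1)/(2*5) = -1/4*(-2/5) = 1/10 ≈ 0.10000)
r(R) = 1/10
(9*r(3))*12 = (9*(1/10))*12 = (9/10)*12 = 54/5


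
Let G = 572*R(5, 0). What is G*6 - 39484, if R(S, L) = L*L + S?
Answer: -22324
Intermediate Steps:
R(S, L) = S + L² (R(S, L) = L² + S = S + L²)
G = 2860 (G = 572*(5 + 0²) = 572*(5 + 0) = 572*5 = 2860)
G*6 - 39484 = 2860*6 - 39484 = 17160 - 39484 = -22324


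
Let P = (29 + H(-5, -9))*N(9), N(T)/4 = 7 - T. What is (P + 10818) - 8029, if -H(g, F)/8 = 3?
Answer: 2749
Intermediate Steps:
H(g, F) = -24 (H(g, F) = -8*3 = -24)
N(T) = 28 - 4*T (N(T) = 4*(7 - T) = 28 - 4*T)
P = -40 (P = (29 - 24)*(28 - 4*9) = 5*(28 - 36) = 5*(-8) = -40)
(P + 10818) - 8029 = (-40 + 10818) - 8029 = 10778 - 8029 = 2749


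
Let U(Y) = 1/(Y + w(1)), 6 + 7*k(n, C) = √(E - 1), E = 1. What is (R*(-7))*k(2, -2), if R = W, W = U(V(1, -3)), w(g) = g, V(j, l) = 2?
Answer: 2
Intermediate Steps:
k(n, C) = -6/7 (k(n, C) = -6/7 + √(1 - 1)/7 = -6/7 + √0/7 = -6/7 + (⅐)*0 = -6/7 + 0 = -6/7)
U(Y) = 1/(1 + Y) (U(Y) = 1/(Y + 1) = 1/(1 + Y))
W = ⅓ (W = 1/(1 + 2) = 1/3 = ⅓ ≈ 0.33333)
R = ⅓ ≈ 0.33333
(R*(-7))*k(2, -2) = ((⅓)*(-7))*(-6/7) = -7/3*(-6/7) = 2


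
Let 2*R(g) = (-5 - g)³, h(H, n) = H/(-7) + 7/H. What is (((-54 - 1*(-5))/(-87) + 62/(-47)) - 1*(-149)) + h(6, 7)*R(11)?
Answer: -13901066/28623 ≈ -485.66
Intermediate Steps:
h(H, n) = 7/H - H/7 (h(H, n) = H*(-⅐) + 7/H = -H/7 + 7/H = 7/H - H/7)
R(g) = (-5 - g)³/2
(((-54 - 1*(-5))/(-87) + 62/(-47)) - 1*(-149)) + h(6, 7)*R(11) = (((-54 - 1*(-5))/(-87) + 62/(-47)) - 1*(-149)) + (7/6 - ⅐*6)*(-(5 + 11)³/2) = (((-54 + 5)*(-1/87) + 62*(-1/47)) + 149) + (7*(⅙) - 6/7)*(-½*16³) = ((-49*(-1/87) - 62/47) + 149) + (7/6 - 6/7)*(-½*4096) = ((49/87 - 62/47) + 149) + (13/42)*(-2048) = (-3091/4089 + 149) - 13312/21 = 606170/4089 - 13312/21 = -13901066/28623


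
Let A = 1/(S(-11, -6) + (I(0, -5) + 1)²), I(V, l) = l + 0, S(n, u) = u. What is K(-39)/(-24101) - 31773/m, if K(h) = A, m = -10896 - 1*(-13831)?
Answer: -1531522733/141472870 ≈ -10.826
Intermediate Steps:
I(V, l) = l
m = 2935 (m = -10896 + 13831 = 2935)
A = ⅒ (A = 1/(-6 + (-5 + 1)²) = 1/(-6 + (-4)²) = 1/(-6 + 16) = 1/10 = ⅒ ≈ 0.10000)
K(h) = ⅒
K(-39)/(-24101) - 31773/m = (⅒)/(-24101) - 31773/2935 = (⅒)*(-1/24101) - 31773*1/2935 = -1/241010 - 31773/2935 = -1531522733/141472870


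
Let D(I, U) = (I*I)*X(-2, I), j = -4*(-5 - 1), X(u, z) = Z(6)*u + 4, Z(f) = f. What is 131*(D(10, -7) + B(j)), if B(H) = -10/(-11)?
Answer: -1151490/11 ≈ -1.0468e+5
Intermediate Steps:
X(u, z) = 4 + 6*u (X(u, z) = 6*u + 4 = 4 + 6*u)
j = 24 (j = -4*(-6) = 24)
B(H) = 10/11 (B(H) = -10*(-1/11) = 10/11)
D(I, U) = -8*I**2 (D(I, U) = (I*I)*(4 + 6*(-2)) = I**2*(4 - 12) = I**2*(-8) = -8*I**2)
131*(D(10, -7) + B(j)) = 131*(-8*10**2 + 10/11) = 131*(-8*100 + 10/11) = 131*(-800 + 10/11) = 131*(-8790/11) = -1151490/11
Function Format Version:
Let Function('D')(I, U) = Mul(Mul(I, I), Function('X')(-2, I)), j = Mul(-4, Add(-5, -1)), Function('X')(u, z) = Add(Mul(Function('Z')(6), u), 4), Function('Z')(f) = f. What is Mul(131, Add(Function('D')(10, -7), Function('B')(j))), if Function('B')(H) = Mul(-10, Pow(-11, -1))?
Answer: Rational(-1151490, 11) ≈ -1.0468e+5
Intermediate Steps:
Function('X')(u, z) = Add(4, Mul(6, u)) (Function('X')(u, z) = Add(Mul(6, u), 4) = Add(4, Mul(6, u)))
j = 24 (j = Mul(-4, -6) = 24)
Function('B')(H) = Rational(10, 11) (Function('B')(H) = Mul(-10, Rational(-1, 11)) = Rational(10, 11))
Function('D')(I, U) = Mul(-8, Pow(I, 2)) (Function('D')(I, U) = Mul(Mul(I, I), Add(4, Mul(6, -2))) = Mul(Pow(I, 2), Add(4, -12)) = Mul(Pow(I, 2), -8) = Mul(-8, Pow(I, 2)))
Mul(131, Add(Function('D')(10, -7), Function('B')(j))) = Mul(131, Add(Mul(-8, Pow(10, 2)), Rational(10, 11))) = Mul(131, Add(Mul(-8, 100), Rational(10, 11))) = Mul(131, Add(-800, Rational(10, 11))) = Mul(131, Rational(-8790, 11)) = Rational(-1151490, 11)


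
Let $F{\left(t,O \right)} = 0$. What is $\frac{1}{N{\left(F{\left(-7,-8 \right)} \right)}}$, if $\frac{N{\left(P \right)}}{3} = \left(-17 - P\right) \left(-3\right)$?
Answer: $\frac{1}{153} \approx 0.0065359$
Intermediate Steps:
$N{\left(P \right)} = 153 + 9 P$ ($N{\left(P \right)} = 3 \left(-17 - P\right) \left(-3\right) = 3 \left(51 + 3 P\right) = 153 + 9 P$)
$\frac{1}{N{\left(F{\left(-7,-8 \right)} \right)}} = \frac{1}{153 + 9 \cdot 0} = \frac{1}{153 + 0} = \frac{1}{153}$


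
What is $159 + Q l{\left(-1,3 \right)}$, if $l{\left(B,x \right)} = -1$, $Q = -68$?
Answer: $227$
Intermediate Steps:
$159 + Q l{\left(-1,3 \right)} = 159 - -68 = 159 + 68 = 227$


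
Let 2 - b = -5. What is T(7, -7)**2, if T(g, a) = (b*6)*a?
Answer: 86436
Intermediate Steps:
b = 7 (b = 2 - 1*(-5) = 2 + 5 = 7)
T(g, a) = 42*a (T(g, a) = (7*6)*a = 42*a)
T(7, -7)**2 = (42*(-7))**2 = (-294)**2 = 86436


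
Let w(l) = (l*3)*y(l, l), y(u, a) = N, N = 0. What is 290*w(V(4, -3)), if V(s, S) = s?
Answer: 0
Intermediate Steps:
y(u, a) = 0
w(l) = 0 (w(l) = (l*3)*0 = (3*l)*0 = 0)
290*w(V(4, -3)) = 290*0 = 0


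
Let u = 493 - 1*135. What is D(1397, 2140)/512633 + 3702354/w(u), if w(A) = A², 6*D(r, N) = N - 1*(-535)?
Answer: 1423504483399/49275821859 ≈ 28.888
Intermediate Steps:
D(r, N) = 535/6 + N/6 (D(r, N) = (N - 1*(-535))/6 = (N + 535)/6 = (535 + N)/6 = 535/6 + N/6)
u = 358 (u = 493 - 135 = 358)
D(1397, 2140)/512633 + 3702354/w(u) = (535/6 + (⅙)*2140)/512633 + 3702354/(358²) = (535/6 + 1070/3)*(1/512633) + 3702354/128164 = (2675/6)*(1/512633) + 3702354*(1/128164) = 2675/3075798 + 1851177/64082 = 1423504483399/49275821859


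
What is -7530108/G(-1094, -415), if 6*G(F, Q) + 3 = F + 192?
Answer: 45180648/905 ≈ 49923.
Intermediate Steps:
G(F, Q) = 63/2 + F/6 (G(F, Q) = -½ + (F + 192)/6 = -½ + (192 + F)/6 = -½ + (32 + F/6) = 63/2 + F/6)
-7530108/G(-1094, -415) = -7530108/(63/2 + (⅙)*(-1094)) = -7530108/(63/2 - 547/3) = -7530108/(-905/6) = -7530108*(-6/905) = 45180648/905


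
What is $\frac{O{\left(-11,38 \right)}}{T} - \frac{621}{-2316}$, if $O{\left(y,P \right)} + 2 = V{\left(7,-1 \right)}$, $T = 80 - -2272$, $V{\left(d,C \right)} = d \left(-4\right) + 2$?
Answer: $\frac{2077}{8106} \approx 0.25623$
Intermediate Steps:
$V{\left(d,C \right)} = 2 - 4 d$ ($V{\left(d,C \right)} = - 4 d + 2 = 2 - 4 d$)
$T = 2352$ ($T = 80 + 2272 = 2352$)
$O{\left(y,P \right)} = -28$ ($O{\left(y,P \right)} = -2 + \left(2 - 28\right) = -2 - 26 = -28$)
$\frac{O{\left(-11,38 \right)}}{T} - \frac{621}{-2316} = - \frac{28}{2352} - \frac{621}{-2316} = \left(-28\right) \frac{1}{2352} - - \frac{207}{772} = - \frac{1}{84} + \frac{207}{772} = \frac{2077}{8106}$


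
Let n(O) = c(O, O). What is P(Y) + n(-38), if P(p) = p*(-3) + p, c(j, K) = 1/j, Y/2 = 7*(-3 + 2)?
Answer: 1063/38 ≈ 27.974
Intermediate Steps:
Y = -14 (Y = 2*(7*(-3 + 2)) = 2*(7*(-1)) = 2*(-7) = -14)
n(O) = 1/O
P(p) = -2*p (P(p) = -3*p + p = -2*p)
P(Y) + n(-38) = -2*(-14) + 1/(-38) = 28 - 1/38 = 1063/38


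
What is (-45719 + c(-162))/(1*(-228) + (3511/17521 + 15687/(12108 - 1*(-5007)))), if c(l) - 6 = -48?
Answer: 653449462015/3239802568 ≈ 201.69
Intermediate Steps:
c(l) = -42 (c(l) = 6 - 48 = -42)
(-45719 + c(-162))/(1*(-228) + (3511/17521 + 15687/(12108 - 1*(-5007)))) = (-45719 - 42)/(1*(-228) + (3511/17521 + 15687/(12108 - 1*(-5007)))) = -45761/(-228 + (3511*(1/17521) + 15687/(12108 + 5007))) = -45761/(-228 + (3511/17521 + 15687/17115)) = -45761/(-228 + (3511/17521 + 15687*(1/17115))) = -45761/(-228 + (3511/17521 + 747/815)) = -45761/(-228 + 15949652/14279615) = -45761/(-3239802568/14279615) = -45761*(-14279615/3239802568) = 653449462015/3239802568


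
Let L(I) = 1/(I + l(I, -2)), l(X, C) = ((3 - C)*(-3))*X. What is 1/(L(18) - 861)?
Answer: -252/216973 ≈ -0.0011614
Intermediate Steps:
l(X, C) = X*(-9 + 3*C) (l(X, C) = (-9 + 3*C)*X = X*(-9 + 3*C))
L(I) = -1/(14*I) (L(I) = 1/(I + 3*I*(-3 - 2)) = 1/(I + 3*I*(-5)) = 1/(I - 15*I) = 1/(-14*I) = -1/(14*I))
1/(L(18) - 861) = 1/(-1/14/18 - 861) = 1/(-1/14*1/18 - 861) = 1/(-1/252 - 861) = 1/(-216973/252) = -252/216973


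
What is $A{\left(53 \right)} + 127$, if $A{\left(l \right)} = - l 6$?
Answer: $-191$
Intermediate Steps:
$A{\left(l \right)} = - 6 l$
$A{\left(53 \right)} + 127 = \left(-6\right) 53 + 127 = -318 + 127 = -191$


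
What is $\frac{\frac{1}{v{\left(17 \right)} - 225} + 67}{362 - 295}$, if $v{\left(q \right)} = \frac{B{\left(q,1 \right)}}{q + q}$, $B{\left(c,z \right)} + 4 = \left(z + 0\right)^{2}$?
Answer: $\frac{512717}{512751} \approx 0.99993$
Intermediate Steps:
$B{\left(c,z \right)} = -4 + z^{2}$ ($B{\left(c,z \right)} = -4 + \left(z + 0\right)^{2} = -4 + z^{2}$)
$v{\left(q \right)} = - \frac{3}{2 q}$ ($v{\left(q \right)} = \frac{-4 + 1^{2}}{q + q} = \frac{-4 + 1}{2 q} = - 3 \frac{1}{2 q} = - \frac{3}{2 q}$)
$\frac{\frac{1}{v{\left(17 \right)} - 225} + 67}{362 - 295} = \frac{\frac{1}{- \frac{3}{2 \cdot 17} - 225} + 67}{362 - 295} = \frac{\frac{1}{\left(- \frac{3}{2}\right) \frac{1}{17} - 225} + 67}{67} = \left(\frac{1}{- \frac{3}{34} - 225} + 67\right) \frac{1}{67} = \left(\frac{1}{- \frac{7653}{34}} + 67\right) \frac{1}{67} = \left(- \frac{34}{7653} + 67\right) \frac{1}{67} = \frac{512717}{7653} \cdot \frac{1}{67} = \frac{512717}{512751}$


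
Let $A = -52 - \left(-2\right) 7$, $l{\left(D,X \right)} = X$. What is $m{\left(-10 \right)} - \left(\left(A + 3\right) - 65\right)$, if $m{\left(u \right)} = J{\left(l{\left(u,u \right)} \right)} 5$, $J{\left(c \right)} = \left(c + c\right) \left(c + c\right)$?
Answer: $2100$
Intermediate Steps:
$A = -38$ ($A = -52 - -14 = -52 + 14 = -38$)
$J{\left(c \right)} = 4 c^{2}$ ($J{\left(c \right)} = 2 c 2 c = 4 c^{2}$)
$m{\left(u \right)} = 20 u^{2}$ ($m{\left(u \right)} = 4 u^{2} \cdot 5 = 20 u^{2}$)
$m{\left(-10 \right)} - \left(\left(A + 3\right) - 65\right) = 20 \left(-10\right)^{2} - \left(\left(-38 + 3\right) - 65\right) = 20 \cdot 100 - \left(-35 - 65\right) = 2000 - -100 = 2000 + 100 = 2100$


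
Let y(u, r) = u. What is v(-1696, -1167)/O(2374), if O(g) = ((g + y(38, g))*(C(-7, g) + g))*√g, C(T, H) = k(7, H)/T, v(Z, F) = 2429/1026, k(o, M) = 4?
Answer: 17003*√2374/97606689908832 ≈ 8.4876e-9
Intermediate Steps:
v(Z, F) = 2429/1026 (v(Z, F) = 2429*(1/1026) = 2429/1026)
C(T, H) = 4/T
O(g) = √g*(38 + g)*(-4/7 + g) (O(g) = ((g + 38)*(4/(-7) + g))*√g = ((38 + g)*(4*(-⅐) + g))*√g = ((38 + g)*(-4/7 + g))*√g = √g*(38 + g)*(-4/7 + g))
v(-1696, -1167)/O(2374) = 2429/(1026*((√2374*(-152 + 7*2374² + 262*2374)/7))) = 2429/(1026*((√2374*(-152 + 7*5635876 + 621988)/7))) = 2429/(1026*((√2374*(-152 + 39451132 + 621988)/7))) = 2429/(1026*(((⅐)*√2374*40072968))) = 2429/(1026*((40072968*√2374/7))) = 2429*(7*√2374/95133226032)/1026 = 17003*√2374/97606689908832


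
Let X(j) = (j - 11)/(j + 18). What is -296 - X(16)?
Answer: -10069/34 ≈ -296.15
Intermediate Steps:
X(j) = (-11 + j)/(18 + j)
-296 - X(16) = -296 - (-11 + 16)/(18 + 16) = -296 - 5/34 = -10069/34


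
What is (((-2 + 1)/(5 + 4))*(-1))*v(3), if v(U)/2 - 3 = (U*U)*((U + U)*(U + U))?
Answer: 218/3 ≈ 72.667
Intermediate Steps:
v(U) = 6 + 8*U⁴ (v(U) = 6 + 2*((U*U)*((U + U)*(U + U))) = 6 + 2*(U²*((2*U)*(2*U))) = 6 + 2*(U²*(4*U²)) = 6 + 2*(4*U⁴) = 6 + 8*U⁴)
(((-2 + 1)/(5 + 4))*(-1))*v(3) = (((-2 + 1)/(5 + 4))*(-1))*(6 + 8*3⁴) = (-1/9*(-1))*(6 + 8*81) = (-1*⅑*(-1))*(6 + 648) = -⅑*(-1)*654 = (⅑)*654 = 218/3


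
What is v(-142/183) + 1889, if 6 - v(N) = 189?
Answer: 1706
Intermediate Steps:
v(N) = -183 (v(N) = 6 - 1*189 = 6 - 189 = -183)
v(-142/183) + 1889 = -183 + 1889 = 1706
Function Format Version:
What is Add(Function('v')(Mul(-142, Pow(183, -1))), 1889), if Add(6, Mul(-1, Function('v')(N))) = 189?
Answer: 1706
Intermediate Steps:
Function('v')(N) = -183 (Function('v')(N) = Add(6, Mul(-1, 189)) = Add(6, -189) = -183)
Add(Function('v')(Mul(-142, Pow(183, -1))), 1889) = Add(-183, 1889) = 1706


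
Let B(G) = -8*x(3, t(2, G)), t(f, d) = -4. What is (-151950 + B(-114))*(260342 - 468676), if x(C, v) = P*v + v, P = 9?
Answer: 31589684420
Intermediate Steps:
x(C, v) = 10*v (x(C, v) = 9*v + v = 10*v)
B(G) = 320 (B(G) = -80*(-4) = -8*(-40) = 320)
(-151950 + B(-114))*(260342 - 468676) = (-151950 + 320)*(260342 - 468676) = -151630*(-208334) = 31589684420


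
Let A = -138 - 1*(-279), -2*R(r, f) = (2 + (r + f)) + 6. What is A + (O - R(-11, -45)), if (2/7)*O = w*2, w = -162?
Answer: -1017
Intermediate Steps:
R(r, f) = -4 - f/2 - r/2 (R(r, f) = -((2 + (r + f)) + 6)/2 = -((2 + (f + r)) + 6)/2 = -((2 + f + r) + 6)/2 = -(8 + f + r)/2 = -4 - f/2 - r/2)
O = -1134 (O = 7*(-162*2)/2 = (7/2)*(-324) = -1134)
A = 141 (A = -138 + 279 = 141)
A + (O - R(-11, -45)) = 141 + (-1134 - (-4 - ½*(-45) - ½*(-11))) = 141 + (-1134 - (-4 + 45/2 + 11/2)) = 141 + (-1134 - 1*24) = 141 + (-1134 - 24) = 141 - 1158 = -1017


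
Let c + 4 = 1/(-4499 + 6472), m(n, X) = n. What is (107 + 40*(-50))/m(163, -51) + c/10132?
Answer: -37843181581/3258441068 ≈ -11.614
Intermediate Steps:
c = -7891/1973 (c = -4 + 1/(-4499 + 6472) = -4 + 1/1973 = -7891/1973 ≈ -3.9995)
(107 + 40*(-50))/m(163, -51) + c/10132 = (107 + 40*(-50))/163 - 7891/1973/10132 = (107 - 2000)*(1/163) - 7891/1973*1/10132 = -1893*1/163 - 7891/19990436 = -1893/163 - 7891/19990436 = -37843181581/3258441068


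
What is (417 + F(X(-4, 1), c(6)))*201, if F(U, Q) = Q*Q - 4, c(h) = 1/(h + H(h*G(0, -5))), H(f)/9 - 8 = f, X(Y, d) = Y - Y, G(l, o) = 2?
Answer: 957305983/11532 ≈ 83013.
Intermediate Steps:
X(Y, d) = 0
H(f) = 72 + 9*f
c(h) = 1/(72 + 19*h) (c(h) = 1/(h + (72 + 9*(h*2))) = 1/(h + (72 + 9*(2*h))) = 1/(h + (72 + 18*h)) = 1/(72 + 19*h))
F(U, Q) = -4 + Q² (F(U, Q) = Q² - 4 = -4 + Q²)
(417 + F(X(-4, 1), c(6)))*201 = (417 + (-4 + (1/(72 + 19*6))²))*201 = (417 + (-4 + (1/(72 + 114))²))*201 = (417 + (-4 + (1/186)²))*201 = (417 + (-4 + 1/34596))*201 = (417 - 138383/34596)*201 = (14288149/34596)*201 = 957305983/11532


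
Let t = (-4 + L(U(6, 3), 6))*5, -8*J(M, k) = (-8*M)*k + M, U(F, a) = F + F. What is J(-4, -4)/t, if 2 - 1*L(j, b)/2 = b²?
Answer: -11/240 ≈ -0.045833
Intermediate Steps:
U(F, a) = 2*F
L(j, b) = 4 - 2*b²
J(M, k) = -M/8 + M*k (J(M, k) = -((-8*M)*k + M)/8 = -(-8*M*k + M)/8 = -(M - 8*M*k)/8 = -M/8 + M*k)
t = -360 (t = (-4 + (4 - 2*6²))*5 = (-4 + (4 - 2*36))*5 = (-4 + (4 - 72))*5 = (-4 - 68)*5 = -72*5 = -360)
J(-4, -4)/t = (-4*(-⅛ - 4))/(-360) = -(-1)*(-33)/(90*8) = -1/360*33/2 = -11/240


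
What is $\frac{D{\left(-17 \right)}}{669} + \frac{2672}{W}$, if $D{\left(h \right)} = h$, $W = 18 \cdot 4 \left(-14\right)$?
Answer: $- \frac{37598}{14049} \approx -2.6762$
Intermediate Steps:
$W = -1008$ ($W = 72 \left(-14\right) = -1008$)
$\frac{D{\left(-17 \right)}}{669} + \frac{2672}{W} = - \frac{17}{669} + \frac{2672}{-1008} = \left(-17\right) \frac{1}{669} + 2672 \left(- \frac{1}{1008}\right) = - \frac{17}{669} - \frac{167}{63} = - \frac{37598}{14049}$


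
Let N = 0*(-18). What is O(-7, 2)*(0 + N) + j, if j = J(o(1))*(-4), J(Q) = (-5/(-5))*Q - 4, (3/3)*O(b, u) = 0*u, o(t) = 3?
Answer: 4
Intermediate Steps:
N = 0
O(b, u) = 0 (O(b, u) = 0*u = 0)
J(Q) = -4 + Q (J(Q) = (-5*(-1/5))*Q - 4 = 1*Q - 4 = Q - 4 = -4 + Q)
j = 4 (j = (-4 + 3)*(-4) = -1*(-4) = 4)
O(-7, 2)*(0 + N) + j = 0*(0 + 0) + 4 = 0*0 + 4 = 0 + 4 = 4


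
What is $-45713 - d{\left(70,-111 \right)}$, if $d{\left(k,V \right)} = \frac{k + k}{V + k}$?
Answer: $- \frac{1874093}{41} \approx -45710.0$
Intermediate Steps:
$d{\left(k,V \right)} = \frac{2 k}{V + k}$
$-45713 - d{\left(70,-111 \right)} = -45713 - 2 \cdot 70 \frac{1}{-111 + 70} = -45713 - 2 \cdot 70 \frac{1}{-41} = -45713 - 2 \cdot 70 \left(- \frac{1}{41}\right) = -45713 - - \frac{140}{41} = -45713 + \frac{140}{41} = - \frac{1874093}{41}$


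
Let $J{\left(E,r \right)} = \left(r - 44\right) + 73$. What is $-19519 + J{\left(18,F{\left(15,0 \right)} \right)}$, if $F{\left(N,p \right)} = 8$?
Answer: $-19482$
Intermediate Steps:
$J{\left(E,r \right)} = 29 + r$ ($J{\left(E,r \right)} = \left(-44 + r\right) + 73 = 29 + r$)
$-19519 + J{\left(18,F{\left(15,0 \right)} \right)} = -19519 + \left(29 + 8\right) = -19519 + 37 = -19482$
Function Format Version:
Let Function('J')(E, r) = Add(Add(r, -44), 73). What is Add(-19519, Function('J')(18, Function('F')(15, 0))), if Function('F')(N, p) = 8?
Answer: -19482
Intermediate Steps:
Function('J')(E, r) = Add(29, r) (Function('J')(E, r) = Add(Add(-44, r), 73) = Add(29, r))
Add(-19519, Function('J')(18, Function('F')(15, 0))) = Add(-19519, Add(29, 8)) = Add(-19519, 37) = -19482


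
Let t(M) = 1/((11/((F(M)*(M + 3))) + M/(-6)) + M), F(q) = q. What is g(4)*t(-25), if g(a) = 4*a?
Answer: -1200/1561 ≈ -0.76874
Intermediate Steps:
t(M) = 1/(5*M/6 + 11/(M*(3 + M))) (t(M) = 1/((11/((M*(M + 3))) + M/(-6)) + M) = 1/((11/((M*(3 + M))) + M*(-⅙)) + M) = 1/((11*(1/(M*(3 + M))) - M/6) + M) = 1/((11/(M*(3 + M)) - M/6) + M) = 1/((-M/6 + 11/(M*(3 + M))) + M) = 1/(5*M/6 + 11/(M*(3 + M))))
g(4)*t(-25) = (4*4)*(6*(-25)*(3 - 25)/(66 + 5*(-25)³ + 15*(-25)²)) = 16*(6*(-25)*(-22)/(66 + 5*(-15625) + 15*625)) = 16*(6*(-25)*(-22)/(66 - 78125 + 9375)) = 16*(6*(-25)*(-22)/(-68684)) = 16*(6*(-25)*(-1/68684)*(-22)) = 16*(-75/1561) = -1200/1561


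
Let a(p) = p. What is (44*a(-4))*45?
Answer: -7920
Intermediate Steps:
(44*a(-4))*45 = (44*(-4))*45 = -176*45 = -7920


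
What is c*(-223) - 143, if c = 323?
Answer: -72172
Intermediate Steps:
c*(-223) - 143 = 323*(-223) - 143 = -72029 - 143 = -72172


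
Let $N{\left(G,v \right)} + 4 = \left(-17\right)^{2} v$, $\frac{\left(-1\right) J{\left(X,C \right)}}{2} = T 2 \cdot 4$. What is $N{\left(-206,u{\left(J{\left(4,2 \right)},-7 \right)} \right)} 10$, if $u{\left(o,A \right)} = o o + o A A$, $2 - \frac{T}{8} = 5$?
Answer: $480526040$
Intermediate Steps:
$T = -24$ ($T = 16 - 40 = -24$)
$J{\left(X,C \right)} = 384$ ($J{\left(X,C \right)} = - 2 \left(-24\right) 2 \cdot 4 = - 2 \left(\left(-48\right) 4\right) = \left(-2\right) \left(-192\right) = 384$)
$u{\left(o,A \right)} = o^{2} + o A^{2}$ ($u{\left(o,A \right)} = o^{2} + A o A = o^{2} + o A^{2}$)
$N{\left(G,v \right)} = -4 + 289 v$ ($N{\left(G,v \right)} = -4 + \left(-17\right)^{2} v = -4 + 289 v$)
$N{\left(-206,u{\left(J{\left(4,2 \right)},-7 \right)} \right)} 10 = \left(-4 + 289 \cdot 384 \left(384 + \left(-7\right)^{2}\right)\right) 10 = \left(-4 + 289 \cdot 384 \left(384 + 49\right)\right) 10 = \left(-4 + 289 \cdot 384 \cdot 433\right) 10 = \left(-4 + 289 \cdot 166272\right) 10 = \left(-4 + 48052608\right) 10 = 48052604 \cdot 10 = 480526040$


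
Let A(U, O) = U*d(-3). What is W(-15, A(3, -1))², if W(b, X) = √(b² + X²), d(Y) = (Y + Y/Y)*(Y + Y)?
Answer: 1521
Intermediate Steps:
d(Y) = 2*Y*(1 + Y) (d(Y) = (Y + 1)*(2*Y) = (1 + Y)*(2*Y) = 2*Y*(1 + Y))
A(U, O) = 12*U (A(U, O) = U*(2*(-3)*(1 - 3)) = U*(2*(-3)*(-2)) = U*12 = 12*U)
W(b, X) = √(X² + b²)
W(-15, A(3, -1))² = (√((12*3)² + (-15)²))² = (√(36² + 225))² = (√(1296 + 225))² = (√1521)² = 39² = 1521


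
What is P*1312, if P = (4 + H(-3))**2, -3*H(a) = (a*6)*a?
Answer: 257152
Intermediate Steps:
H(a) = -2*a**2 (H(a) = -a*6*a/3 = -6*a*a/3 = -2*a**2)
P = 196 (P = (4 - 2*(-3)**2)**2 = (4 - 2*9)**2 = (4 - 18)**2 = (-14)**2 = 196)
P*1312 = 196*1312 = 257152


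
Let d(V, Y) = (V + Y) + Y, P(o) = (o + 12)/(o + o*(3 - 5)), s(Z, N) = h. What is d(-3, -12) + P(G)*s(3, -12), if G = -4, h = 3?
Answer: -21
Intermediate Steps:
s(Z, N) = 3
P(o) = -(12 + o)/o (P(o) = (12 + o)/(o + o*(-2)) = (12 + o)/(o - 2*o) = (12 + o)/((-o)) = (12 + o)*(-1/o) = -(12 + o)/o)
d(V, Y) = V + 2*Y
d(-3, -12) + P(G)*s(3, -12) = (-3 + 2*(-12)) + ((-12 - 1*(-4))/(-4))*3 = (-3 - 24) - (-12 + 4)/4*3 = -27 - ¼*(-8)*3 = -27 + 2*3 = -27 + 6 = -21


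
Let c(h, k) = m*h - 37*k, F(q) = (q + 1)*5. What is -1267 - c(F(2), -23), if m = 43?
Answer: -2763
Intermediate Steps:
F(q) = 5 + 5*q (F(q) = (1 + q)*5 = 5 + 5*q)
c(h, k) = -37*k + 43*h (c(h, k) = 43*h - 37*k = -37*k + 43*h)
-1267 - c(F(2), -23) = -1267 - (-37*(-23) + 43*(5 + 5*2)) = -1267 - (851 + 43*(5 + 10)) = -1267 - (851 + 43*15) = -1267 - (851 + 645) = -1267 - 1*1496 = -1267 - 1496 = -2763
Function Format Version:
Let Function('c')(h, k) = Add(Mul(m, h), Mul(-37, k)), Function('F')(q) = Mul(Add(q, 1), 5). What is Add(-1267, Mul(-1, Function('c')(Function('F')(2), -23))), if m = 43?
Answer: -2763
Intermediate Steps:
Function('F')(q) = Add(5, Mul(5, q)) (Function('F')(q) = Mul(Add(1, q), 5) = Add(5, Mul(5, q)))
Function('c')(h, k) = Add(Mul(-37, k), Mul(43, h)) (Function('c')(h, k) = Add(Mul(43, h), Mul(-37, k)) = Add(Mul(-37, k), Mul(43, h)))
Add(-1267, Mul(-1, Function('c')(Function('F')(2), -23))) = Add(-1267, Mul(-1, Add(Mul(-37, -23), Mul(43, Add(5, Mul(5, 2)))))) = Add(-1267, Mul(-1, Add(851, Mul(43, Add(5, 10))))) = Add(-1267, Mul(-1, Add(851, Mul(43, 15)))) = Add(-1267, Mul(-1, Add(851, 645))) = Add(-1267, Mul(-1, 1496)) = Add(-1267, -1496) = -2763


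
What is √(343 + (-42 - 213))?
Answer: 2*√22 ≈ 9.3808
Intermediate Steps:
√(343 + (-42 - 213)) = √(343 - 255) = √88 = 2*√22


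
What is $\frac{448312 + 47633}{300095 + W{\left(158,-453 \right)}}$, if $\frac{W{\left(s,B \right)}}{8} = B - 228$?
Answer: $\frac{495945}{294647} \approx 1.6832$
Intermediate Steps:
$W{\left(s,B \right)} = -1824 + 8 B$ ($W{\left(s,B \right)} = 8 \left(B - 228\right) = 8 \left(-228 + B\right) = -1824 + 8 B$)
$\frac{448312 + 47633}{300095 + W{\left(158,-453 \right)}} = \frac{448312 + 47633}{300095 + \left(-1824 + 8 \left(-453\right)\right)} = \frac{495945}{300095 - 5448} = \frac{495945}{294647}$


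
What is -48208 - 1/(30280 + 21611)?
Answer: -2501561329/51891 ≈ -48208.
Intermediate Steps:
-48208 - 1/(30280 + 21611) = -48208 - 1/51891 = -2501561329/51891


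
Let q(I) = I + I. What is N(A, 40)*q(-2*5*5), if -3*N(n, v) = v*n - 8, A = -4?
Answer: -5600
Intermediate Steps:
q(I) = 2*I
N(n, v) = 8/3 - n*v/3 (N(n, v) = -(v*n - 8)/3 = -(n*v - 8)/3 = -(-8 + n*v)/3 = 8/3 - n*v/3)
N(A, 40)*q(-2*5*5) = (8/3 - 1/3*(-4)*40)*(2*(-2*5*5)) = (8/3 + 160/3)*(2*(-10*5)) = 56*(2*(-50)) = 56*(-100) = -5600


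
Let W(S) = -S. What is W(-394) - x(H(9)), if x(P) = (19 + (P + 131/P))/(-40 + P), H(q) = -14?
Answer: 297803/756 ≈ 393.92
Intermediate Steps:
x(P) = (19 + P + 131/P)/(-40 + P)
W(-394) - x(H(9)) = -1*(-394) - (131 + (-14)**2 + 19*(-14))/((-14)*(-40 - 14)) = 394 - (-1)*(131 + 196 - 266)/(14*(-54)) = 394 - (-1)*(-1)*61/(14*54) = 394 - 1*61/756 = 394 - 61/756 = 297803/756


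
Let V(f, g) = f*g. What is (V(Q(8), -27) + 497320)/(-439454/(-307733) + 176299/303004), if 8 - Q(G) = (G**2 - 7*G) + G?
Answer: 46392410937047552/187409339983 ≈ 2.4755e+5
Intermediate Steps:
Q(G) = 8 - G**2 + 6*G (Q(G) = 8 - ((G**2 - 7*G) + G) = 8 - (G**2 - 6*G) = 8 + (-G**2 + 6*G) = 8 - G**2 + 6*G)
(V(Q(8), -27) + 497320)/(-439454/(-307733) + 176299/303004) = ((8 - 1*8**2 + 6*8)*(-27) + 497320)/(-439454/(-307733) + 176299/303004) = ((8 - 1*64 + 48)*(-27) + 497320)/(-439454*(-1/307733) + 176299*(1/303004)) = ((8 - 64 + 48)*(-27) + 497320)/(439454/307733 + 176299/303004) = (-8*(-27) + 497320)/(187409339983/93244329932) = (216 + 497320)*(93244329932/187409339983) = 497536*(93244329932/187409339983) = 46392410937047552/187409339983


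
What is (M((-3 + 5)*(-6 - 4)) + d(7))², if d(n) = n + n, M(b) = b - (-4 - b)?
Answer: 484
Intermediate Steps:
M(b) = 4 + 2*b (M(b) = b + (4 + b) = 4 + 2*b)
d(n) = 2*n
(M((-3 + 5)*(-6 - 4)) + d(7))² = ((4 + 2*((-3 + 5)*(-6 - 4))) + 2*7)² = ((4 + 2*(2*(-10))) + 14)² = ((4 + 2*(-20)) + 14)² = ((4 - 40) + 14)² = (-36 + 14)² = (-22)² = 484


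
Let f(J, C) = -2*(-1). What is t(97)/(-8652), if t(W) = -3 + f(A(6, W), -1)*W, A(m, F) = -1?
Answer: -191/8652 ≈ -0.022076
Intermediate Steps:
f(J, C) = 2
t(W) = -3 + 2*W
t(97)/(-8652) = (-3 + 2*97)/(-8652) = (-3 + 194)*(-1/8652) = 191*(-1/8652) = -191/8652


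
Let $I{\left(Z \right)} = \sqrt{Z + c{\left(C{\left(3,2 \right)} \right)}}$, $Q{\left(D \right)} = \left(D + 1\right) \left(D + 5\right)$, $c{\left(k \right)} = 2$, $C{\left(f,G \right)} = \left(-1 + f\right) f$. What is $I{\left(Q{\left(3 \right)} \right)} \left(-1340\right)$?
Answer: $- 1340 \sqrt{34} \approx -7813.5$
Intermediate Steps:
$C{\left(f,G \right)} = f \left(-1 + f\right)$
$Q{\left(D \right)} = \left(1 + D\right) \left(5 + D\right)$
$I{\left(Z \right)} = \sqrt{2 + Z}$ ($I{\left(Z \right)} = \sqrt{Z + 2} = \sqrt{2 + Z}$)
$I{\left(Q{\left(3 \right)} \right)} \left(-1340\right) = \sqrt{2 + \left(5 + 3^{2} + 6 \cdot 3\right)} \left(-1340\right) = \sqrt{2 + \left(5 + 9 + 18\right)} \left(-1340\right) = \sqrt{2 + 32} \left(-1340\right) = \sqrt{34} \left(-1340\right) = - 1340 \sqrt{34}$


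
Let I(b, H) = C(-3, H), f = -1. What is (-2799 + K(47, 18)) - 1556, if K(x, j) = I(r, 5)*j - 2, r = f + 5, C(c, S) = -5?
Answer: -4447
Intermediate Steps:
r = 4 (r = -1 + 5 = 4)
I(b, H) = -5
K(x, j) = -2 - 5*j (K(x, j) = -5*j - 2 = -2 - 5*j)
(-2799 + K(47, 18)) - 1556 = (-2799 + (-2 - 5*18)) - 1556 = (-2799 + (-2 - 90)) - 1556 = (-2799 - 92) - 1556 = -2891 - 1556 = -4447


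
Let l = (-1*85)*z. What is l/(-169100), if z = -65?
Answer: -221/6764 ≈ -0.032673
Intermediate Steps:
l = 5525 (l = -1*85*(-65) = -85*(-65) = 5525)
l/(-169100) = 5525/(-169100) = 5525*(-1/169100) = -221/6764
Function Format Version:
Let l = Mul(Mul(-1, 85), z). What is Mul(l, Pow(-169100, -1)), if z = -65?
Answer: Rational(-221, 6764) ≈ -0.032673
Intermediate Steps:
l = 5525 (l = Mul(Mul(-1, 85), -65) = Mul(-85, -65) = 5525)
Mul(l, Pow(-169100, -1)) = Mul(5525, Pow(-169100, -1)) = Mul(5525, Rational(-1, 169100)) = Rational(-221, 6764)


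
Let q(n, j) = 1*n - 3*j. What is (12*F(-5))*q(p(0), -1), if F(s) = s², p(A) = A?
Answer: 900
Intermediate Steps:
q(n, j) = n - 3*j
(12*F(-5))*q(p(0), -1) = (12*(-5)²)*(0 - 3*(-1)) = (12*25)*(0 + 3) = 300*3 = 900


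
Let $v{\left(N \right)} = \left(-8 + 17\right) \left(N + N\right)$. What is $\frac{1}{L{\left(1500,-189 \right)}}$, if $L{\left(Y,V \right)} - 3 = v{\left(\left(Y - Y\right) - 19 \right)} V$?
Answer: $\frac{1}{64641} \approx 1.547 \cdot 10^{-5}$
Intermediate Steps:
$v{\left(N \right)} = 18 N$ ($v{\left(N \right)} = 9 \cdot 2 N = 18 N$)
$L{\left(Y,V \right)} = 3 - 342 V$ ($L{\left(Y,V \right)} = 3 + 18 \left(\left(Y - Y\right) - 19\right) V = 3 + 18 \left(0 - 19\right) V = 3 + 18 \left(-19\right) V = 3 - 342 V$)
$\frac{1}{L{\left(1500,-189 \right)}} = \frac{1}{3 - -64638} = \frac{1}{3 + 64638} = \frac{1}{64641}$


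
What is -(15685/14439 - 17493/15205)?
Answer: 14091002/219544995 ≈ 0.064183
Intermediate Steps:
-(15685/14439 - 17493/15205) = -1*(-14091002/219544995) = 14091002/219544995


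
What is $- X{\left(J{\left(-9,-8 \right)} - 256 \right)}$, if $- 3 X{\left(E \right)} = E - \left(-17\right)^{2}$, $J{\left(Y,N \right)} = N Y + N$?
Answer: $- \frac{481}{3} \approx -160.33$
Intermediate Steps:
$J{\left(Y,N \right)} = N + N Y$
$X{\left(E \right)} = \frac{289}{3} - \frac{E}{3}$ ($X{\left(E \right)} = - \frac{E - \left(-17\right)^{2}}{3} = - \frac{E - 289}{3} = - \frac{-289 + E}{3} = \frac{289}{3} - \frac{E}{3}$)
$- X{\left(J{\left(-9,-8 \right)} - 256 \right)} = - (\frac{289}{3} - \frac{- 8 \left(1 - 9\right) - 256}{3}) = - (\frac{289}{3} - \frac{\left(-8\right) \left(-8\right) - 256}{3}) = - (\frac{289}{3} - \frac{64 - 256}{3}) = - (\frac{289}{3} - -64) = - (\frac{289}{3} + 64) = \left(-1\right) \frac{481}{3} = - \frac{481}{3}$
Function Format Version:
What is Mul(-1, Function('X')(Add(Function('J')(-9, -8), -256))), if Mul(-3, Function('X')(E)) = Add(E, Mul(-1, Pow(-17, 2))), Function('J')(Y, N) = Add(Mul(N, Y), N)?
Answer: Rational(-481, 3) ≈ -160.33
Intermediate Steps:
Function('J')(Y, N) = Add(N, Mul(N, Y))
Function('X')(E) = Add(Rational(289, 3), Mul(Rational(-1, 3), E)) (Function('X')(E) = Mul(Rational(-1, 3), Add(E, Mul(-1, Pow(-17, 2)))) = Mul(Rational(-1, 3), Add(E, Mul(-1, 289))) = Mul(Rational(-1, 3), Add(E, -289)) = Mul(Rational(-1, 3), Add(-289, E)) = Add(Rational(289, 3), Mul(Rational(-1, 3), E)))
Mul(-1, Function('X')(Add(Function('J')(-9, -8), -256))) = Mul(-1, Add(Rational(289, 3), Mul(Rational(-1, 3), Add(Mul(-8, Add(1, -9)), -256)))) = Mul(-1, Add(Rational(289, 3), Mul(Rational(-1, 3), Add(Mul(-8, -8), -256)))) = Mul(-1, Add(Rational(289, 3), Mul(Rational(-1, 3), Add(64, -256)))) = Mul(-1, Add(Rational(289, 3), Mul(Rational(-1, 3), -192))) = Mul(-1, Add(Rational(289, 3), 64)) = Mul(-1, Rational(481, 3)) = Rational(-481, 3)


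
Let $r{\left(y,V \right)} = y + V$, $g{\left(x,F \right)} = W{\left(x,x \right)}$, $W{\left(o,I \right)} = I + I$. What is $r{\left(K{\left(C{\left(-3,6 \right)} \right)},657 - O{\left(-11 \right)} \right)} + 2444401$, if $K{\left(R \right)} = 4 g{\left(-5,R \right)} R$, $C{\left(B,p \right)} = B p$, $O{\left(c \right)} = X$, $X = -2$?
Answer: $2445780$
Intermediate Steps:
$O{\left(c \right)} = -2$
$W{\left(o,I \right)} = 2 I$
$g{\left(x,F \right)} = 2 x$
$K{\left(R \right)} = - 40 R$ ($K{\left(R \right)} = 4 \cdot 2 \left(-5\right) R = 4 \left(-10\right) R = - 40 R$)
$r{\left(y,V \right)} = V + y$
$r{\left(K{\left(C{\left(-3,6 \right)} \right)},657 - O{\left(-11 \right)} \right)} + 2444401 = \left(\left(657 - -2\right) - 40 \left(\left(-3\right) 6\right)\right) + 2444401 = \left(\left(657 + 2\right) - -720\right) + 2444401 = \left(659 + 720\right) + 2444401 = 1379 + 2444401 = 2445780$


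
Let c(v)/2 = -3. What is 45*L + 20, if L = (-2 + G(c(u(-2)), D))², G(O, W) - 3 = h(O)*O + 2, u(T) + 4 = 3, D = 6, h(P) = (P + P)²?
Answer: 33359465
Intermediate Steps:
h(P) = 4*P² (h(P) = (2*P)² = 4*P²)
u(T) = -1 (u(T) = -4 + 3 = -1)
c(v) = -6 (c(v) = 2*(-3) = -6)
G(O, W) = 5 + 4*O³ (G(O, W) = 3 + ((4*O²)*O + 2) = 3 + (4*O³ + 2) = 3 + (2 + 4*O³) = 5 + 4*O³)
L = 741321 (L = (-2 + (5 + 4*(-6)³))² = (-2 + (5 + 4*(-216)))² = (-2 + (5 - 864))² = (-2 - 859)² = (-861)² = 741321)
45*L + 20 = 45*741321 + 20 = 33359445 + 20 = 33359465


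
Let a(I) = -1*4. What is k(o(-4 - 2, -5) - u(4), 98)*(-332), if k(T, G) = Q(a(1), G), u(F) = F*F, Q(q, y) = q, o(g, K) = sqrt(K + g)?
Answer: 1328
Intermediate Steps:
a(I) = -4
u(F) = F**2
k(T, G) = -4
k(o(-4 - 2, -5) - u(4), 98)*(-332) = -4*(-332) = 1328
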